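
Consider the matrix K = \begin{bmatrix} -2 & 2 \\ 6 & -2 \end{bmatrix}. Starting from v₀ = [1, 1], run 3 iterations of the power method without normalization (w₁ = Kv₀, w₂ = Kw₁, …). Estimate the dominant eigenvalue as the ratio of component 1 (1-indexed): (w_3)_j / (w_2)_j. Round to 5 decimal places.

w1 = Kv₀ = ((-2)·1 + 2·1; 6·1 + (-2)·1) = (0, 4)
w2 = Kw1 = ((-2)·0 + 2·4; 6·0 + (-2)·4) = (8, -8)
w3 = Kw2 = (-32, 64)
Ratio at component: -32 / 8 = -4.00000

λ ≈ -4.00000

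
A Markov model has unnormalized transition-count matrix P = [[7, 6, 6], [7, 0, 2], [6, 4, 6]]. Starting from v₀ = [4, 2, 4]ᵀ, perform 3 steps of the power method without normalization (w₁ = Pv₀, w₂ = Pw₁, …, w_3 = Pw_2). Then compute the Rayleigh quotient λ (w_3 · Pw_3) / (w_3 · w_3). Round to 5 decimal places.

w1 = Pv₀ = (64, 36, 56)
w2 = Pw1 = (1000, 560, 864)
w3 = Pw2 = (15544, 8728, 13424)
Pw3 = (241720, 135656, 208720)
w3·Pw3 = 15544·241720 + 8728·135656 + 13424·208720 = 7743158528; w3·w3 = 15544·15544 + 8728·8728 + 13424·13424 = 497997696
λ ≈ 7743158528/497997696 = 15.54858

15.54858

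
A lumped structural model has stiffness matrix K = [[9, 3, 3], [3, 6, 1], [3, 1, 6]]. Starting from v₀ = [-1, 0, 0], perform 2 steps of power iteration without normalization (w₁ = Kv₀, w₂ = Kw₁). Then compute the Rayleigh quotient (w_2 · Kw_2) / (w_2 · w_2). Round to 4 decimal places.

w1 = Kv₀ = (9·(-1) + 3·0 + 3·0; 3·(-1) + 6·0 + 1·0; 3·(-1) + 1·0 + 6·0) = (-9, -3, -3)
w2 = Kw1 = (9·(-9) + 3·(-3) + 3·(-3); 3·(-9) + 6·(-3) + 1·(-3); 3·(-9) + 1·(-3) + 6·(-3)) = (-99, -48, -48)
Kw2 = (-1179, -633, -633)
w2·Kw2 = (-99)·(-1179) + (-48)·(-633) + (-48)·(-633) = 177489; w2·w2 = (-99)·(-99) + (-48)·(-48) + (-48)·(-48) = 14409
λ ≈ 177489/14409 = 12.3179

λ ≈ 12.3179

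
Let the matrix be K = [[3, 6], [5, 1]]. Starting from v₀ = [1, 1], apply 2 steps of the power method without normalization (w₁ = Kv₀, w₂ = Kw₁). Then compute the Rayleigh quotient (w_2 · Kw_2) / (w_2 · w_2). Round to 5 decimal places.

w1 = Kv₀ = (3·1 + 6·1; 5·1 + 1·1) = (9, 6)
w2 = Kw1 = (3·9 + 6·6; 5·9 + 1·6) = (63, 51)
Kw2 = (495, 366)
w2·Kw2 = 63·495 + 51·366 = 49851; w2·w2 = 63·63 + 51·51 = 6570
λ ≈ 49851/6570 = 7.58767

7.58767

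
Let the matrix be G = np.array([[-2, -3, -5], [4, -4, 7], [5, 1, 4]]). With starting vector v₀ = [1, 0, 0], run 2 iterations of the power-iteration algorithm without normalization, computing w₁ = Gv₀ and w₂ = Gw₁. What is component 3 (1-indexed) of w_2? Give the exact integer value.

w1 = Gv₀ = ((-2)·1 + (-3)·0 + (-5)·0; 4·1 + (-4)·0 + 7·0; 5·1 + 1·0 + 4·0) = (-2, 4, 5)
w2 = Gw1 = ((-2)·(-2) + (-3)·4 + (-5)·5; 4·(-2) + (-4)·4 + 7·5; 5·(-2) + 1·4 + 4·5) = (-33, 11, 14)
The requested component of w2 is 14.

14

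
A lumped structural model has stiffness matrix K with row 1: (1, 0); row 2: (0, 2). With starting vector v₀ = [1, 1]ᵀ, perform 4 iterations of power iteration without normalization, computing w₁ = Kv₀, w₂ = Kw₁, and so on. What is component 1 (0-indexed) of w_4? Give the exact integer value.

16

w1 = Kv₀ = (1, 2)
w2 = Kw1 = (1, 4)
w3 = Kw2 = (1, 8)
w4 = Kw3 = (1, 16)
The requested component of w4 is 16.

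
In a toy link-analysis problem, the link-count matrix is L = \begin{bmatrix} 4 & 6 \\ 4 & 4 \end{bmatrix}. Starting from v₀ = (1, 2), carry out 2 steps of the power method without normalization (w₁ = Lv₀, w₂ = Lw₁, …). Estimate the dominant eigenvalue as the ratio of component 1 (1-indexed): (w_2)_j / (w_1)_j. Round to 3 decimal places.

w1 = Lv₀ = (16, 12)
w2 = Lw1 = (136, 112)
Ratio at component: 136 / 16 = 8.500

λ ≈ 8.500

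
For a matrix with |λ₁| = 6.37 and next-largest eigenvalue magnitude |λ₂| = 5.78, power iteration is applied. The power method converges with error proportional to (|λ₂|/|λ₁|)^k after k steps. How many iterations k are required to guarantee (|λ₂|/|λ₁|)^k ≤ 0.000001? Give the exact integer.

143

|λ₂/λ₁| = 5.78/6.37 = 0.90738
Need k ≥ ln(0.000001) / ln(0.90738) = -13.8155 / -0.0972 ≈ 142.141
Smallest integer k satisfying the bound: 143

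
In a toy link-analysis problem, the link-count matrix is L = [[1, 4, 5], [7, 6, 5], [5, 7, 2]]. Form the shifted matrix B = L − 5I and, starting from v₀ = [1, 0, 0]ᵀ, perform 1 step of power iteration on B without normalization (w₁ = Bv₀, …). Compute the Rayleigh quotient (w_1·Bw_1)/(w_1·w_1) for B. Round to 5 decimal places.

B = L − 5I has rows (-4, 4, 5); (7, 1, 5); (5, 7, -3)
w1 = Bv₀ = ((-4)·1 + 4·0 + 5·0; 7·1 + 1·0 + 5·0; 5·1 + 7·0 + (-3)·0) = (-4, 7, 5)
Bw1 = (69, 4, 14)
w1·Bw1 = -178; w1·w1 = 90; μ ≈ -178/90 = -1.97778

-1.97778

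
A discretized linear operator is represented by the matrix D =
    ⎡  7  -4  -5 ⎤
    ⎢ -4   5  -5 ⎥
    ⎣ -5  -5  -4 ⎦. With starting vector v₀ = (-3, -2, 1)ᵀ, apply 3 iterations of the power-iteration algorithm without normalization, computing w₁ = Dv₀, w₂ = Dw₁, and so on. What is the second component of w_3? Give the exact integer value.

w1 = Dv₀ = (7·(-3) + (-4)·(-2) + (-5)·1; (-4)·(-3) + 5·(-2) + (-5)·1; (-5)·(-3) + (-5)·(-2) + (-4)·1) = (-18, -3, 21)
w2 = Dw1 = (7·(-18) + (-4)·(-3) + (-5)·21; (-4)·(-18) + 5·(-3) + (-5)·21; (-5)·(-18) + (-5)·(-3) + (-4)·21) = (-219, -48, 21)
w3 = Dw2 = (-1446, 531, 1251)
The requested component of w3 is 531.

531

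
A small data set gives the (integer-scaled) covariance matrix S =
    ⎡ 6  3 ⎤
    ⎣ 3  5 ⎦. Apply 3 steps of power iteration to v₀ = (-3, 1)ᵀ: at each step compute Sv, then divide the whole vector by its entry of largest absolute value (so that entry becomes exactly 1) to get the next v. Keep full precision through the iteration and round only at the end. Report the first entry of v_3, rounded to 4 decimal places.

1.0000

Sv0 = (-15.00000, -4.00000); divide by -15.00000 → v1 = (1.00000, 0.26667)
Sv1 = (6.80000, 4.33333); divide by 6.80000 → v2 = (1.00000, 0.63725)
Sv2 = (7.91176, 6.18627); divide by 7.91176 → v3 = (1.00000, 0.78191)
Requested entry of v3: -807/-807 = 1.0000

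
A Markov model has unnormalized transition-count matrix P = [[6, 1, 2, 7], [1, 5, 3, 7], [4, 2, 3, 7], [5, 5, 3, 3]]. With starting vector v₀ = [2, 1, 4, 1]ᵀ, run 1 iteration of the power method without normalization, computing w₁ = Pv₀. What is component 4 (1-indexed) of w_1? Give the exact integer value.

w1 = Pv₀ = (28, 26, 29, 30)
The requested component of w1 is 30.

30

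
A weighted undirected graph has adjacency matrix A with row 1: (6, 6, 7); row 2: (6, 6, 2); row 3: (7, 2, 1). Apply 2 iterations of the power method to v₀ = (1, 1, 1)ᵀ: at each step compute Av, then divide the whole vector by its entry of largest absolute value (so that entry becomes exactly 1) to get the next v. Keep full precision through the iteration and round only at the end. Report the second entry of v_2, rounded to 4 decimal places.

0.8134

Av0 = (19.00000, 14.00000, 10.00000); divide by 19.00000 → v1 = (1.00000, 0.73684, 0.52632)
Av1 = (14.10526, 11.47368, 9.00000); divide by 14.10526 → v2 = (1.00000, 0.81343, 0.63806)
Requested entry of v2: 218/268 = 0.8134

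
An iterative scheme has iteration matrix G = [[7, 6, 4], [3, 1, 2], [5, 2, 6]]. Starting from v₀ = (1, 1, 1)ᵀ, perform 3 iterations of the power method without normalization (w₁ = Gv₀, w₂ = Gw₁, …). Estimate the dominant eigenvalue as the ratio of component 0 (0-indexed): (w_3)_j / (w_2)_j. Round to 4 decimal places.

λ ≈ 12.7874

w1 = Gv₀ = (17, 6, 13)
w2 = Gw1 = (207, 83, 175)
w3 = Gw2 = (2647, 1054, 2251)
Ratio at component: 2647 / 207 = 12.7874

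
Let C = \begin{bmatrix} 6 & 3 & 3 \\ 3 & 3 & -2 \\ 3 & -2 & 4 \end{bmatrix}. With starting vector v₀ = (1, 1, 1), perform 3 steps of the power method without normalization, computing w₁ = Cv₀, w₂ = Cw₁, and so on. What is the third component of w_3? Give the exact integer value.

w1 = Cv₀ = (6·1 + 3·1 + 3·1; 3·1 + 3·1 + (-2)·1; 3·1 + (-2)·1 + 4·1) = (12, 4, 5)
w2 = Cw1 = (6·12 + 3·4 + 3·5; 3·12 + 3·4 + (-2)·5; 3·12 + (-2)·4 + 4·5) = (99, 38, 48)
w3 = Cw2 = (852, 315, 413)
The requested component of w3 is 413.

413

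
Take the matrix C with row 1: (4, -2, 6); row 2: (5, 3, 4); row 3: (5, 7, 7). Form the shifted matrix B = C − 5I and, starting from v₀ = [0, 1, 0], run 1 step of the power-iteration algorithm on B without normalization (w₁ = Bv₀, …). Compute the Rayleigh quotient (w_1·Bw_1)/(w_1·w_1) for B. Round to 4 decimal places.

B = C − 5I has rows (-1, -2, 6); (5, -2, 4); (5, 7, 2)
w1 = Bv₀ = ((-1)·0 + (-2)·1 + 6·0; 5·0 + (-2)·1 + 4·0; 5·0 + 7·1 + 2·0) = (-2, -2, 7)
Bw1 = (48, 22, -10)
w1·Bw1 = -210; w1·w1 = 57; μ ≈ -210/57 = -3.6842

-3.6842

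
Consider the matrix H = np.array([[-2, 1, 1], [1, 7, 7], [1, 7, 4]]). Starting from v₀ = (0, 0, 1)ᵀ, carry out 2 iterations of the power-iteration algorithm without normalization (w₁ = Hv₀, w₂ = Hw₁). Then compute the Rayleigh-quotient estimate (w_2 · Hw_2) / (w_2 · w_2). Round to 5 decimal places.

12.78529

w1 = Hv₀ = (1, 7, 4)
w2 = Hw1 = (9, 78, 66)
Hw2 = (126, 1017, 819)
w2·Hw2 = 9·126 + 78·1017 + 66·819 = 134514; w2·w2 = 9·9 + 78·78 + 66·66 = 10521
λ ≈ 134514/10521 = 12.78529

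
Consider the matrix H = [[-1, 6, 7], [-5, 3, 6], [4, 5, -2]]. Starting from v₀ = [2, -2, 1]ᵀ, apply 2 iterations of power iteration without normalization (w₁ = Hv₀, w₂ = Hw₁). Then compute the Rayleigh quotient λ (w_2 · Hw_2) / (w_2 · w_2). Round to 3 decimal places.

5.351

w1 = Hv₀ = (-7, -10, -4)
w2 = Hw1 = (-81, -19, -70)
Hw2 = (-523, -72, -279)
w2·Hw2 = (-81)·(-523) + (-19)·(-72) + (-70)·(-279) = 63261; w2·w2 = (-81)·(-81) + (-19)·(-19) + (-70)·(-70) = 11822
λ ≈ 63261/11822 = 5.351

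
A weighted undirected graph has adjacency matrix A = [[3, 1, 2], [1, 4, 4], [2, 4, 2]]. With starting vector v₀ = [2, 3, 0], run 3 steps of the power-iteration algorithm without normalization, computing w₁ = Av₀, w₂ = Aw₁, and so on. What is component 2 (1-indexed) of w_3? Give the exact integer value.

1013

w1 = Av₀ = (3·2 + 1·3 + 2·0; 1·2 + 4·3 + 4·0; 2·2 + 4·3 + 2·0) = (9, 14, 16)
w2 = Aw1 = (3·9 + 1·14 + 2·16; 1·9 + 4·14 + 4·16; 2·9 + 4·14 + 2·16) = (73, 129, 106)
w3 = Aw2 = (560, 1013, 874)
The requested component of w3 is 1013.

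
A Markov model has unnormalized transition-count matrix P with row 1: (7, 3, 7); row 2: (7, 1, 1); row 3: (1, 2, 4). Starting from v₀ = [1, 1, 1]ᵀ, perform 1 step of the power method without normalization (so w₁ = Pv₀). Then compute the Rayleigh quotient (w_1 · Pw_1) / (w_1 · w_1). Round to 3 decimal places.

w1 = Pv₀ = (7·1 + 3·1 + 7·1; 7·1 + 1·1 + 1·1; 1·1 + 2·1 + 4·1) = (17, 9, 7)
Pw1 = (195, 135, 63)
w1·Pw1 = 17·195 + 9·135 + 7·63 = 4971; w1·w1 = 17·17 + 9·9 + 7·7 = 419
λ ≈ 4971/419 = 11.864

11.864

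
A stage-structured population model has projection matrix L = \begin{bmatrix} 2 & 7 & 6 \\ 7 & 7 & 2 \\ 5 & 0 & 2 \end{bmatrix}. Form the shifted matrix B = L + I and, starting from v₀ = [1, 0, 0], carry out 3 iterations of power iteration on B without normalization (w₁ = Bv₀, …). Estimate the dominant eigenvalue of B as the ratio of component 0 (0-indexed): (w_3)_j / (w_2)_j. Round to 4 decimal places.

B = L + I has rows (3, 7, 6); (7, 8, 2); (5, 0, 3)
w1 = Bv₀ = (3·1 + 7·0 + 6·0; 7·1 + 8·0 + 2·0; 5·1 + 0·0 + 3·0) = (3, 7, 5)
w2 = Bw1 = (3·3 + 7·7 + 6·5; 7·3 + 8·7 + 2·5; 5·3 + 0·7 + 3·5) = (88, 87, 30)
w3 = Bw2 = (1053, 1372, 530)
Ratio: 1053/88 = 11.9659

μ ≈ 11.9659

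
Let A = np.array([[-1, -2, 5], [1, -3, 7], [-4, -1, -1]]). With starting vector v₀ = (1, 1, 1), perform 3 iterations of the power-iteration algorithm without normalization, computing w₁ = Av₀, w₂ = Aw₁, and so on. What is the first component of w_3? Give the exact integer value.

w1 = Av₀ = (2, 5, -6)
w2 = Aw1 = (-42, -55, -7)
w3 = Aw2 = (117, 74, 230)
The requested component of w3 is 117.

117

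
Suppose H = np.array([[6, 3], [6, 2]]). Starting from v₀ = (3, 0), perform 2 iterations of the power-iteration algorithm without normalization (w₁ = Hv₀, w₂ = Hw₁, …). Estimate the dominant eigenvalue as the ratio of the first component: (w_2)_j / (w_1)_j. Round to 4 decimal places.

w1 = Hv₀ = (6·3 + 3·0; 6·3 + 2·0) = (18, 18)
w2 = Hw1 = (6·18 + 3·18; 6·18 + 2·18) = (162, 144)
Ratio at component: 162 / 18 = 9.0000

9.0000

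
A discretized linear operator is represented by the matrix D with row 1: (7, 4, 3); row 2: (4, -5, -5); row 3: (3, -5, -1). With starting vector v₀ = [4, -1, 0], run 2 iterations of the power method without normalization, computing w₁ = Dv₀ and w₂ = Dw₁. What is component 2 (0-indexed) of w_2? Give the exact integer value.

w1 = Dv₀ = (24, 21, 17)
w2 = Dw1 = (303, -94, -50)
The requested component of w2 is -50.

-50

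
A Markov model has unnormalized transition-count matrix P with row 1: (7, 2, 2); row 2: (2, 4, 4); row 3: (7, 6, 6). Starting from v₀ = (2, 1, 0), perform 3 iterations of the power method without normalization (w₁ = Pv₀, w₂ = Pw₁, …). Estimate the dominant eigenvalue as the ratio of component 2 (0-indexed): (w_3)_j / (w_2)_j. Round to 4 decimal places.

13.2857

w1 = Pv₀ = (16, 8, 20)
w2 = Pw1 = (168, 144, 280)
w3 = Pw2 = (2024, 2032, 3720)
Ratio at component: 3720 / 280 = 13.2857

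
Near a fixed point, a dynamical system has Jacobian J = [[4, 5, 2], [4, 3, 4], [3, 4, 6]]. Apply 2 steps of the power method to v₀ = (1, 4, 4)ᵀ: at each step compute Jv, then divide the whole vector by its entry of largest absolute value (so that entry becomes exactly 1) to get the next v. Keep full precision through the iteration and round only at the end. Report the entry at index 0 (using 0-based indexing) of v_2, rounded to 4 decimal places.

0.7759

Jv0 = (32.00000, 32.00000, 43.00000); divide by 43.00000 → v1 = (0.74419, 0.74419, 1.00000)
Jv1 = (8.69767, 9.20930, 11.20930); divide by 11.20930 → v2 = (0.77593, 0.82158, 1.00000)
Requested entry of v2: 374/482 = 0.7759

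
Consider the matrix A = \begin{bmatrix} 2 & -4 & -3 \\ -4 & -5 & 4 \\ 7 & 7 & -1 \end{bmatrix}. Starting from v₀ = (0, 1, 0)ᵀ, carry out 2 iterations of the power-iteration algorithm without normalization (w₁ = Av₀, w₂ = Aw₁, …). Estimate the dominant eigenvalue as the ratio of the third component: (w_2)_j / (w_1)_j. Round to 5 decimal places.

-10.00000

w1 = Av₀ = (2·0 + (-4)·1 + (-3)·0; (-4)·0 + (-5)·1 + 4·0; 7·0 + 7·1 + (-1)·0) = (-4, -5, 7)
w2 = Aw1 = (2·(-4) + (-4)·(-5) + (-3)·7; (-4)·(-4) + (-5)·(-5) + 4·7; 7·(-4) + 7·(-5) + (-1)·7) = (-9, 69, -70)
Ratio at component: -70 / 7 = -10.00000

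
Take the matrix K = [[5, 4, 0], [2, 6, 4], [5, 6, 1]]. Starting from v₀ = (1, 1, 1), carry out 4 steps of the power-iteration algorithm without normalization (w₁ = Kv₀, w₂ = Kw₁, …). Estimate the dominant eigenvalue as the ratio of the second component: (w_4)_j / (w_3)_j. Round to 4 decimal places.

λ ≈ 11.0471

w1 = Kv₀ = (5·1 + 4·1 + 0·1; 2·1 + 6·1 + 4·1; 5·1 + 6·1 + 1·1) = (9, 12, 12)
w2 = Kw1 = (5·9 + 4·12 + 0·12; 2·9 + 6·12 + 4·12; 5·9 + 6·12 + 1·12) = (93, 138, 129)
w3 = Kw2 = (1017, 1530, 1422)
w4 = Kw3 = (11205, 16902, 15687)
Ratio at component: 16902 / 1530 = 11.0471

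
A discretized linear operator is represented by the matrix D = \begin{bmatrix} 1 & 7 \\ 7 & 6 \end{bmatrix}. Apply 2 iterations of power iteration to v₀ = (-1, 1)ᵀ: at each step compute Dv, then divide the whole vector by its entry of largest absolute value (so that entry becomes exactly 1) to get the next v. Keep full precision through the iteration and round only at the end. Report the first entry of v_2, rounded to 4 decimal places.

Dv0 = (6.00000, -1.00000); divide by 6.00000 → v1 = (1.00000, -0.16667)
Dv1 = (-0.16667, 6.00000); divide by 6.00000 → v2 = (-0.02778, 1.00000)
Requested entry of v2: -1/36 = -0.0278

-0.0278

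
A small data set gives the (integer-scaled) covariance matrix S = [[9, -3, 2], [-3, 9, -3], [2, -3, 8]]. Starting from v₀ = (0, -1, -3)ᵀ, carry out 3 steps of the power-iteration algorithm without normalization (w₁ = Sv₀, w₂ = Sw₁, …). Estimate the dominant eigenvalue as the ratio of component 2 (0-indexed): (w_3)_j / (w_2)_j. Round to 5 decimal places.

λ ≈ 10.03448

w1 = Sv₀ = (9·0 + (-3)·(-1) + 2·(-3); (-3)·0 + 9·(-1) + (-3)·(-3); 2·0 + (-3)·(-1) + 8·(-3)) = (-3, 0, -21)
w2 = Sw1 = (9·(-3) + (-3)·0 + 2·(-21); (-3)·(-3) + 9·0 + (-3)·(-21); 2·(-3) + (-3)·0 + 8·(-21)) = (-69, 72, -174)
w3 = Sw2 = (-1185, 1377, -1746)
Ratio at component: -1746 / -174 = 10.03448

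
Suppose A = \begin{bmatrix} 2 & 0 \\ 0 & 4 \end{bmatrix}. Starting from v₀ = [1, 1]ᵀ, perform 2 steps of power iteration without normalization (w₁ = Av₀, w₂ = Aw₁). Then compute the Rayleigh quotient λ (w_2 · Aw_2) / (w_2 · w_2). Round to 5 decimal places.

3.88235

w1 = Av₀ = (2·1 + 0·1; 0·1 + 4·1) = (2, 4)
w2 = Aw1 = (2·2 + 0·4; 0·2 + 4·4) = (4, 16)
Aw2 = (8, 64)
w2·Aw2 = 4·8 + 16·64 = 1056; w2·w2 = 4·4 + 16·16 = 272
λ ≈ 1056/272 = 3.88235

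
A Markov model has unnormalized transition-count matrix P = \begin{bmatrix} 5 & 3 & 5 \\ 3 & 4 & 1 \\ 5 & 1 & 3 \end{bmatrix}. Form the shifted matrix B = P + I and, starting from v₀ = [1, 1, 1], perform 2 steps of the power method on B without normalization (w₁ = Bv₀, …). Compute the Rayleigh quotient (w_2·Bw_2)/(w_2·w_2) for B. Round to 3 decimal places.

B = P + I has rows (6, 3, 5); (3, 5, 1); (5, 1, 4)
w1 = Bv₀ = (14, 9, 10)
w2 = Bw1 = (161, 97, 119)
Bw2 = (1852, 1087, 1378)
w2·Bw2 = 567593; w2·w2 = 49491; μ ≈ 567593/49491 = 11.469

11.469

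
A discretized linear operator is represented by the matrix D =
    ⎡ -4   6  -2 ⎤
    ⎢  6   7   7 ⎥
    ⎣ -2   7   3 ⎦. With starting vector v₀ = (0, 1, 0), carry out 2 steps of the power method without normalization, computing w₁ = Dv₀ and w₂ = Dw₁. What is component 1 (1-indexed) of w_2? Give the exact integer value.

w1 = Dv₀ = ((-4)·0 + 6·1 + (-2)·0; 6·0 + 7·1 + 7·0; (-2)·0 + 7·1 + 3·0) = (6, 7, 7)
w2 = Dw1 = ((-4)·6 + 6·7 + (-2)·7; 6·6 + 7·7 + 7·7; (-2)·6 + 7·7 + 3·7) = (4, 134, 58)
The requested component of w2 is 4.

4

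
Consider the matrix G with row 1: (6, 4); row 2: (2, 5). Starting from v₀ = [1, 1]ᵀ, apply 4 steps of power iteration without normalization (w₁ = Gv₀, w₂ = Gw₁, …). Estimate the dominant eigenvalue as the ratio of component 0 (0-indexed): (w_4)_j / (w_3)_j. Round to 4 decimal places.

8.4118

w1 = Gv₀ = (10, 7)
w2 = Gw1 = (88, 55)
w3 = Gw2 = (748, 451)
w4 = Gw3 = (6292, 3751)
Ratio at component: 6292 / 748 = 8.4118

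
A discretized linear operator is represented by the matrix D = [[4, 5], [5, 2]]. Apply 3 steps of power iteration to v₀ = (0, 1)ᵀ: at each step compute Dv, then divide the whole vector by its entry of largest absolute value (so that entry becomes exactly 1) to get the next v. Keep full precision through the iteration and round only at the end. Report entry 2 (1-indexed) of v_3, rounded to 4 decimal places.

Dv0 = (5.00000, 2.00000); divide by 5.00000 → v1 = (1.00000, 0.40000)
Dv1 = (6.00000, 5.80000); divide by 6.00000 → v2 = (1.00000, 0.96667)
Dv2 = (8.83333, 6.93333); divide by 8.83333 → v3 = (1.00000, 0.78491)
Requested entry of v3: 208/265 = 0.7849

0.7849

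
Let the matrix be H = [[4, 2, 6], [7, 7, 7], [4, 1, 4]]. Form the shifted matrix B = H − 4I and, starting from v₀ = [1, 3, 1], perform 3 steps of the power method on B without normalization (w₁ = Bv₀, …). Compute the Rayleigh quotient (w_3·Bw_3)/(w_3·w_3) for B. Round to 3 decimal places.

μ ≈ 8.586

B = H − 4I has rows (0, 2, 6); (7, 3, 7); (4, 1, 0)
w1 = Bv₀ = (12, 23, 7)
w2 = Bw1 = (88, 202, 71)
w3 = Bw2 = (830, 1719, 554)
Bw3 = (6762, 14845, 5039)
w3·Bw3 = 33922621; w3·w3 = 3950777; μ ≈ 33922621/3950777 = 8.586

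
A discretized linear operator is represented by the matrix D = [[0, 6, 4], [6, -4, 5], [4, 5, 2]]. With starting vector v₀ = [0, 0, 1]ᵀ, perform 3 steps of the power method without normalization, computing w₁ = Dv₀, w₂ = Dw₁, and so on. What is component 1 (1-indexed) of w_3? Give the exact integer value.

w1 = Dv₀ = (0·0 + 6·0 + 4·1; 6·0 + (-4)·0 + 5·1; 4·0 + 5·0 + 2·1) = (4, 5, 2)
w2 = Dw1 = (0·4 + 6·5 + 4·2; 6·4 + (-4)·5 + 5·2; 4·4 + 5·5 + 2·2) = (38, 14, 45)
w3 = Dw2 = (264, 397, 312)
The requested component of w3 is 264.

264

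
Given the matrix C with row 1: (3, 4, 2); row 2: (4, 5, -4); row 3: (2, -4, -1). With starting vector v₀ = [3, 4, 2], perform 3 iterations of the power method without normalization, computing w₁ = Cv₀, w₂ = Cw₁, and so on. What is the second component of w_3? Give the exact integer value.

2160

w1 = Cv₀ = (29, 24, -12)
w2 = Cw1 = (159, 284, -26)
w3 = Cw2 = (1561, 2160, -792)
The requested component of w3 is 2160.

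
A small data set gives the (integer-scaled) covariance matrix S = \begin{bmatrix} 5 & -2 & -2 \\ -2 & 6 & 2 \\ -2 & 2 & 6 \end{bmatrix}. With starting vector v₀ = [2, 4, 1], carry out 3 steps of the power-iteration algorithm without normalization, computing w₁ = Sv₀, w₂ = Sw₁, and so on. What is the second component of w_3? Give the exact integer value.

1248

w1 = Sv₀ = (5·2 + (-2)·4 + (-2)·1; (-2)·2 + 6·4 + 2·1; (-2)·2 + 2·4 + 6·1) = (0, 22, 10)
w2 = Sw1 = (5·0 + (-2)·22 + (-2)·10; (-2)·0 + 6·22 + 2·10; (-2)·0 + 2·22 + 6·10) = (-64, 152, 104)
w3 = Sw2 = (-832, 1248, 1056)
The requested component of w3 is 1248.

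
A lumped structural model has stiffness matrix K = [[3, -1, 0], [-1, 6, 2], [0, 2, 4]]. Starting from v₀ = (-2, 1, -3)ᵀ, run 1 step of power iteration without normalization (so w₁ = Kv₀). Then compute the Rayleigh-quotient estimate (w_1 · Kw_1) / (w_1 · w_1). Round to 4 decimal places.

w1 = Kv₀ = (3·(-2) + (-1)·1 + 0·(-3); (-1)·(-2) + 6·1 + 2·(-3); 0·(-2) + 2·1 + 4·(-3)) = (-7, 2, -10)
Kw1 = (-23, -1, -36)
w1·Kw1 = (-7)·(-23) + 2·(-1) + (-10)·(-36) = 519; w1·w1 = (-7)·(-7) + 2·2 + (-10)·(-10) = 153
λ ≈ 519/153 = 3.3922

λ ≈ 3.3922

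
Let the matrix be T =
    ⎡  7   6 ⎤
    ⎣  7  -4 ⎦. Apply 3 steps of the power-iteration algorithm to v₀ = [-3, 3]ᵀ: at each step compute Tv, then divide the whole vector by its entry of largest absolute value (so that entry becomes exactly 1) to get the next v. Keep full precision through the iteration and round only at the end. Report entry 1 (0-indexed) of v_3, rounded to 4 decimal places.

1.0000

Tv0 = (-3.00000, -33.00000); divide by -33.00000 → v1 = (0.09091, 1.00000)
Tv1 = (6.63636, -3.36364); divide by 6.63636 → v2 = (1.00000, -0.50685)
Tv2 = (3.95890, 9.02740); divide by 9.02740 → v3 = (0.43854, 1.00000)
Requested entry of v3: -1977/-1977 = 1.0000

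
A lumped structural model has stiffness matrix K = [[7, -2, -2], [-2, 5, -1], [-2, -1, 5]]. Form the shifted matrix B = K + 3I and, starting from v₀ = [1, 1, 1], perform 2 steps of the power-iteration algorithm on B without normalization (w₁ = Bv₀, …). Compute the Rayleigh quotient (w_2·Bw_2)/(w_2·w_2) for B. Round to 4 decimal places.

μ ≈ 6.0369

B = K + 3I has rows (10, -2, -2); (-2, 8, -1); (-2, -1, 8)
w1 = Bv₀ = (6, 5, 5)
w2 = Bw1 = (40, 23, 23)
Bw2 = (308, 81, 81)
w2·Bw2 = 16046; w2·w2 = 2658; μ ≈ 16046/2658 = 6.0369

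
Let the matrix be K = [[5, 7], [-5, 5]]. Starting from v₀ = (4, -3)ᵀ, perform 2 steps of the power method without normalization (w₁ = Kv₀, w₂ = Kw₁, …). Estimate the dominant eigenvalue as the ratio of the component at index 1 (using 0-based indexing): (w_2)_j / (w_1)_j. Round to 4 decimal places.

4.8571

w1 = Kv₀ = (-1, -35)
w2 = Kw1 = (-250, -170)
Ratio at component: -170 / -35 = 4.8571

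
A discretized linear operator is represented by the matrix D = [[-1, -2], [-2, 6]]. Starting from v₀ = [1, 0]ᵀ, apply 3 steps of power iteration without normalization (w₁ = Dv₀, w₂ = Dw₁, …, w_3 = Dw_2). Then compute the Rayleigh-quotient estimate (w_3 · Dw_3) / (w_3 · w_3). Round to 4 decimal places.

w1 = Dv₀ = ((-1)·1 + (-2)·0; (-2)·1 + 6·0) = (-1, -2)
w2 = Dw1 = ((-1)·(-1) + (-2)·(-2); (-2)·(-1) + 6·(-2)) = (5, -10)
w3 = Dw2 = (15, -70)
Dw3 = (125, -450)
w3·Dw3 = 15·125 + (-70)·(-450) = 33375; w3·w3 = 15·15 + (-70)·(-70) = 5125
λ ≈ 33375/5125 = 6.5122

λ ≈ 6.5122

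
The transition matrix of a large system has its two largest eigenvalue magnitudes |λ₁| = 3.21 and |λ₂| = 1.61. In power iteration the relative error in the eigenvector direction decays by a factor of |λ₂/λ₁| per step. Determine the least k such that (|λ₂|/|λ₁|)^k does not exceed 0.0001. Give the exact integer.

14

|λ₂/λ₁| = 1.61/3.21 = 0.50156
Need k ≥ ln(0.0001) / ln(0.50156) = -9.2103 / -0.6900 ≈ 13.348
Smallest integer k satisfying the bound: 14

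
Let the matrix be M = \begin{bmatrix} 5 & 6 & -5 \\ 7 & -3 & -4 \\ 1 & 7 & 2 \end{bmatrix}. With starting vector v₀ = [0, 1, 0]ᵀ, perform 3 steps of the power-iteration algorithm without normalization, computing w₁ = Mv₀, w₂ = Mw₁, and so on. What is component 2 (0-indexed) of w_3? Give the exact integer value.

136

w1 = Mv₀ = (6, -3, 7)
w2 = Mw1 = (-23, 23, -1)
w3 = Mw2 = (28, -226, 136)
The requested component of w3 is 136.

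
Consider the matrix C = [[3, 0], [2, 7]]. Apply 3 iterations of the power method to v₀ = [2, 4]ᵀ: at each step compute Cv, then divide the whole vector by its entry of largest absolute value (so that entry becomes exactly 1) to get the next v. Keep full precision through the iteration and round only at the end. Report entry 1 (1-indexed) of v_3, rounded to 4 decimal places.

Cv0 = (6.00000, 32.00000); divide by 32.00000 → v1 = (0.18750, 1.00000)
Cv1 = (0.56250, 7.37500); divide by 7.37500 → v2 = (0.07627, 1.00000)
Cv2 = (0.22881, 7.15254); divide by 7.15254 → v3 = (0.03199, 1.00000)
Requested entry of v3: 54/1688 = 0.0320

0.0320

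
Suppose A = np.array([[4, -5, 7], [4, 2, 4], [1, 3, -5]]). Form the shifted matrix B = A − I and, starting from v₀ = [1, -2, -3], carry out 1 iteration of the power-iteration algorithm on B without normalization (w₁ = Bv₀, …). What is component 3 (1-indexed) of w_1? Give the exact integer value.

B = A − I has rows (3, -5, 7); (4, 1, 4); (1, 3, -6)
w1 = Bv₀ = (3·1 + (-5)·(-2) + 7·(-3); 4·1 + 1·(-2) + 4·(-3); 1·1 + 3·(-2) + (-6)·(-3)) = (-8, -10, 13)
Requested component of w1: 13

13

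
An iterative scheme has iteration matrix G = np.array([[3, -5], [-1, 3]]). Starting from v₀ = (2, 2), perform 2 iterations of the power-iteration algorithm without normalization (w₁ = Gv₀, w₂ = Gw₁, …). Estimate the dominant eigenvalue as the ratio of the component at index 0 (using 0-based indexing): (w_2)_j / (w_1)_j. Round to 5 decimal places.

w1 = Gv₀ = (3·2 + (-5)·2; (-1)·2 + 3·2) = (-4, 4)
w2 = Gw1 = (3·(-4) + (-5)·4; (-1)·(-4) + 3·4) = (-32, 16)
Ratio at component: -32 / -4 = 8.00000

λ ≈ 8.00000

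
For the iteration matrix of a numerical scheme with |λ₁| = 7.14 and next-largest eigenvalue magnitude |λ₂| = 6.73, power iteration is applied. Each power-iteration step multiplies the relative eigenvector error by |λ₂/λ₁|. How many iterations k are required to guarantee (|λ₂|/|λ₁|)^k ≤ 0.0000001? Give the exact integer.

273

|λ₂/λ₁| = 6.73/7.14 = 0.94258
Need k ≥ ln(0.0000001) / ln(0.94258) = -16.1181 / -0.0591 ≈ 272.552
Smallest integer k satisfying the bound: 273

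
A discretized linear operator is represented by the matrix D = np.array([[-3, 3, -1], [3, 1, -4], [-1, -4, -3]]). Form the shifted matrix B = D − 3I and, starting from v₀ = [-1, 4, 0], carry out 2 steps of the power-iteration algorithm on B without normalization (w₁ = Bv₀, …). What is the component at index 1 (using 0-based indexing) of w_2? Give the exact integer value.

136

B = D − 3I has rows (-6, 3, -1); (3, -2, -4); (-1, -4, -6)
w1 = Bv₀ = ((-6)·(-1) + 3·4 + (-1)·0; 3·(-1) + (-2)·4 + (-4)·0; (-1)·(-1) + (-4)·4 + (-6)·0) = (18, -11, -15)
w2 = Bw1 = ((-6)·18 + 3·(-11) + (-1)·(-15); 3·18 + (-2)·(-11) + (-4)·(-15); (-1)·18 + (-4)·(-11) + (-6)·(-15)) = (-126, 136, 116)
Requested component of w2: 136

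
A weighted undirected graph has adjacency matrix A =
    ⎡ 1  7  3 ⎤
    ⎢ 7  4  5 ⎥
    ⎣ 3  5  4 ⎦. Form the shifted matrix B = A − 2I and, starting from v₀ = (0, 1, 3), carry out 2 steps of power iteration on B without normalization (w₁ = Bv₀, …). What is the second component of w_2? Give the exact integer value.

201

B = A − 2I has rows (-1, 7, 3); (7, 2, 5); (3, 5, 2)
w1 = Bv₀ = ((-1)·0 + 7·1 + 3·3; 7·0 + 2·1 + 5·3; 3·0 + 5·1 + 2·3) = (16, 17, 11)
w2 = Bw1 = ((-1)·16 + 7·17 + 3·11; 7·16 + 2·17 + 5·11; 3·16 + 5·17 + 2·11) = (136, 201, 155)
Requested component of w2: 201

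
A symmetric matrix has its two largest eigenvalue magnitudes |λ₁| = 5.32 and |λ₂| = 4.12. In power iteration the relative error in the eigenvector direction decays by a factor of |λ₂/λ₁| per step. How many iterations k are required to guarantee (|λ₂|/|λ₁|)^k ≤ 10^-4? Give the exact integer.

37

|λ₂/λ₁| = 4.12/5.32 = 0.77444
Need k ≥ ln(10^-4) / ln(0.77444) = -9.2103 / -0.2556 ≈ 36.031
Smallest integer k satisfying the bound: 37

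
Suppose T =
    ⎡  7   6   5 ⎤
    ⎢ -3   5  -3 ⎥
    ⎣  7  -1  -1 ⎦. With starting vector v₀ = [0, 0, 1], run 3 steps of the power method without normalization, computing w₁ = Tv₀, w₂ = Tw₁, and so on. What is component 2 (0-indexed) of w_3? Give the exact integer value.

w1 = Tv₀ = (7·0 + 6·0 + 5·1; (-3)·0 + 5·0 + (-3)·1; 7·0 + (-1)·0 + (-1)·1) = (5, -3, -1)
w2 = Tw1 = (7·5 + 6·(-3) + 5·(-1); (-3)·5 + 5·(-3) + (-3)·(-1); 7·5 + (-1)·(-3) + (-1)·(-1)) = (12, -27, 39)
w3 = Tw2 = (117, -288, 72)
The requested component of w3 is 72.

72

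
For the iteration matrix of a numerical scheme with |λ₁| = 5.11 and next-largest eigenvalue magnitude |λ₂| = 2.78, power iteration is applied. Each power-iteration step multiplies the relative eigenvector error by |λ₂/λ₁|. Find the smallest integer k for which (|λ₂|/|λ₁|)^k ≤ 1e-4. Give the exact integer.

16

|λ₂/λ₁| = 2.78/5.11 = 0.54403
Need k ≥ ln(1e-4) / ln(0.54403) = -9.2103 / -0.6087 ≈ 15.130
Smallest integer k satisfying the bound: 16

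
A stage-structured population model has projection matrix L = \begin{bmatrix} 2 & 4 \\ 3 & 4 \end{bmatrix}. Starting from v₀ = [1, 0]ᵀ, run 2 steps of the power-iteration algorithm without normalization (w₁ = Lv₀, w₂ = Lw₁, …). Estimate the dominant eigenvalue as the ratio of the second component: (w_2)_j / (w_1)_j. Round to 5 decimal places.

w1 = Lv₀ = (2·1 + 4·0; 3·1 + 4·0) = (2, 3)
w2 = Lw1 = (2·2 + 4·3; 3·2 + 4·3) = (16, 18)
Ratio at component: 18 / 3 = 6.00000

λ ≈ 6.00000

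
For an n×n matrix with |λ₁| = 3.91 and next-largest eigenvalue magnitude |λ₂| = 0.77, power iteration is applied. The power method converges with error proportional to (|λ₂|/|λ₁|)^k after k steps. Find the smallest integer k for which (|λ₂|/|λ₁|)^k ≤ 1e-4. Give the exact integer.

|λ₂/λ₁| = 0.77/3.91 = 0.19693
Need k ≥ ln(1e-4) / ln(0.19693) = -9.2103 / -1.6249 ≈ 5.668
Smallest integer k satisfying the bound: 6

6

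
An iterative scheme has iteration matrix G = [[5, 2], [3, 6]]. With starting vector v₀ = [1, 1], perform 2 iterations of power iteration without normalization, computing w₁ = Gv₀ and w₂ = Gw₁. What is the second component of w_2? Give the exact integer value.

75

w1 = Gv₀ = (5·1 + 2·1; 3·1 + 6·1) = (7, 9)
w2 = Gw1 = (5·7 + 2·9; 3·7 + 6·9) = (53, 75)
The requested component of w2 is 75.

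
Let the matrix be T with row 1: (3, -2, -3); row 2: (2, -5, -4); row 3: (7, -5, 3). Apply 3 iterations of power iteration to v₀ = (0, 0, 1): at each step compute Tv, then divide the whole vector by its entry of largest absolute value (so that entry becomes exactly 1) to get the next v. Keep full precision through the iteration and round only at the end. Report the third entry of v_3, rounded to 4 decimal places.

Tv0 = (-3.00000, -4.00000, 3.00000); divide by -4.00000 → v1 = (0.75000, 1.00000, -0.75000)
Tv1 = (2.50000, -0.50000, -2.00000); divide by 2.50000 → v2 = (1.00000, -0.20000, -0.80000)
Tv2 = (5.80000, 6.20000, 5.60000); divide by 6.20000 → v3 = (0.93548, 1.00000, 0.90323)
Requested entry of v3: -56/-62 = 0.9032

0.9032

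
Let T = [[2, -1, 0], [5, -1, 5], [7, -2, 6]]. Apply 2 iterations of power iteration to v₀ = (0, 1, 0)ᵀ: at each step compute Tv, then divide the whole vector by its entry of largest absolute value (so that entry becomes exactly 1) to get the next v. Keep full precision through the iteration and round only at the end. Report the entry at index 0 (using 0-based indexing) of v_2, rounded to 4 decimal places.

0.0588

Tv0 = (-1.00000, -1.00000, -2.00000); divide by -2.00000 → v1 = (0.50000, 0.50000, 1.00000)
Tv1 = (0.50000, 7.00000, 8.50000); divide by 8.50000 → v2 = (0.05882, 0.82353, 1.00000)
Requested entry of v2: -1/-17 = 0.0588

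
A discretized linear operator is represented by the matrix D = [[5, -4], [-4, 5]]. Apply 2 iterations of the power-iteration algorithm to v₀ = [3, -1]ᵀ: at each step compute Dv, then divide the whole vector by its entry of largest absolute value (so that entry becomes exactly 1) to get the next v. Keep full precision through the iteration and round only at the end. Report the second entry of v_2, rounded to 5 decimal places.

Dv0 = (19.000000, -17.000000); divide by 19.000000 → v1 = (1.000000, -0.894737)
Dv1 = (8.578947, -8.473684); divide by 8.578947 → v2 = (1.000000, -0.987730)
Requested entry of v2: -161/163 = -0.98773

-0.98773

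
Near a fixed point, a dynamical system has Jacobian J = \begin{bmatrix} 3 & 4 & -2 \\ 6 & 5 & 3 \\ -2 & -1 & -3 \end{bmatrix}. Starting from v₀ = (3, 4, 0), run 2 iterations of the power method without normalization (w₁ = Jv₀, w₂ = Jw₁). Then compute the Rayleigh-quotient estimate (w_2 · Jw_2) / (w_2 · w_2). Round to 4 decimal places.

λ ≈ 8.9765

w1 = Jv₀ = (3·3 + 4·4 + (-2)·0; 6·3 + 5·4 + 3·0; (-2)·3 + (-1)·4 + (-3)·0) = (25, 38, -10)
w2 = Jw1 = (3·25 + 4·38 + (-2)·(-10); 6·25 + 5·38 + 3·(-10); (-2)·25 + (-1)·38 + (-3)·(-10)) = (247, 310, -58)
Jw2 = (2097, 2858, -630)
w2·Jw2 = 247·2097 + 310·2858 + (-58)·(-630) = 1440479; w2·w2 = 247·247 + 310·310 + (-58)·(-58) = 160473
λ ≈ 1440479/160473 = 8.9765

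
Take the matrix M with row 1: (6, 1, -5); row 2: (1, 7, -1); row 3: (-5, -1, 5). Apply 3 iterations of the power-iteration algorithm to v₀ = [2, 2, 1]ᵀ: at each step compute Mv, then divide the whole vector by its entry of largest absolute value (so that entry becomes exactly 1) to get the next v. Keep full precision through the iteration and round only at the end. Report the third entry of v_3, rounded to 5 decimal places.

-0.91475

Mv0 = (9.000000, 15.000000, -7.000000); divide by 15.000000 → v1 = (0.600000, 1.000000, -0.466667)
Mv1 = (6.933333, 8.066667, -6.333333); divide by 8.066667 → v2 = (0.859504, 1.000000, -0.785124)
Mv2 = (10.082645, 8.644628, -9.223140); divide by 10.082645 → v3 = (1.000000, 0.857377, -0.914754)
Requested entry of v3: -1116/1220 = -0.91475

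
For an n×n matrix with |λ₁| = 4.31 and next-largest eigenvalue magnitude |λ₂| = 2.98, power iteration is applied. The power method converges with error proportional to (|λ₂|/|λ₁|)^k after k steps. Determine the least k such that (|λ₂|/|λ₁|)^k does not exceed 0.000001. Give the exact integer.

|λ₂/λ₁| = 2.98/4.31 = 0.69142
Need k ≥ ln(0.000001) / ln(0.69142) = -13.8155 / -0.3690 ≈ 37.439
Smallest integer k satisfying the bound: 38

38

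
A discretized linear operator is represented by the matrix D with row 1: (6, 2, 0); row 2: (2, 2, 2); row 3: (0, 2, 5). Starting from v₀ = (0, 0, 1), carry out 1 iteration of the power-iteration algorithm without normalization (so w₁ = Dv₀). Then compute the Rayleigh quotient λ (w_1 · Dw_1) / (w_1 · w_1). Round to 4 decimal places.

λ ≈ 5.9655

w1 = Dv₀ = (0, 2, 5)
Dw1 = (4, 14, 29)
w1·Dw1 = 0·4 + 2·14 + 5·29 = 173; w1·w1 = 0·0 + 2·2 + 5·5 = 29
λ ≈ 173/29 = 5.9655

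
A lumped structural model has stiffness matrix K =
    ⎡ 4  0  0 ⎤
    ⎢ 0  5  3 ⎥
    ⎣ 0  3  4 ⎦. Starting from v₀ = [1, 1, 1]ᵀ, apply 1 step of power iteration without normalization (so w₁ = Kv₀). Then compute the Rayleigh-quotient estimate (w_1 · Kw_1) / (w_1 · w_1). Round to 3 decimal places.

7.101

w1 = Kv₀ = (4, 8, 7)
Kw1 = (16, 61, 52)
w1·Kw1 = 4·16 + 8·61 + 7·52 = 916; w1·w1 = 4·4 + 8·8 + 7·7 = 129
λ ≈ 916/129 = 7.101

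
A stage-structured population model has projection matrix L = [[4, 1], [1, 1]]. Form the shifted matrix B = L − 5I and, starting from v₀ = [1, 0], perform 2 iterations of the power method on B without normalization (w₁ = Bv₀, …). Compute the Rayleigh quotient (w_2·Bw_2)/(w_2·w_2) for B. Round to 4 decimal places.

μ ≈ -4.2759

B = L − 5I has rows (-1, 1); (1, -4)
w1 = Bv₀ = (-1, 1)
w2 = Bw1 = (2, -5)
Bw2 = (-7, 22)
w2·Bw2 = -124; w2·w2 = 29; μ ≈ -124/29 = -4.2759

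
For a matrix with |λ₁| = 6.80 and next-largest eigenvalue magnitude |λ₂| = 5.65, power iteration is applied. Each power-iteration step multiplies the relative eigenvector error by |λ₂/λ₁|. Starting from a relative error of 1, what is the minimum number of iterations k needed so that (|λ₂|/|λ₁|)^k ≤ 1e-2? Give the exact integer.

|λ₂/λ₁| = 5.65/6.80 = 0.83088
Need k ≥ ln(1e-2) / ln(0.83088) = -4.6052 / -0.1853 ≈ 24.857
Smallest integer k satisfying the bound: 25

25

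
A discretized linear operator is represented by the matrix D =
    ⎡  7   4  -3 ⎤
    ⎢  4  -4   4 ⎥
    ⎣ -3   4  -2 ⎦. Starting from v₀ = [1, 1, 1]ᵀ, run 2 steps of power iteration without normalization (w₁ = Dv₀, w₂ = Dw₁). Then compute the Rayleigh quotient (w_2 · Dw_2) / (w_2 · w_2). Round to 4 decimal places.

w1 = Dv₀ = (7·1 + 4·1 + (-3)·1; 4·1 + (-4)·1 + 4·1; (-3)·1 + 4·1 + (-2)·1) = (8, 4, -1)
w2 = Dw1 = (7·8 + 4·4 + (-3)·(-1); 4·8 + (-4)·4 + 4·(-1); (-3)·8 + 4·4 + (-2)·(-1)) = (75, 12, -6)
Dw2 = (591, 228, -165)
w2·Dw2 = 75·591 + 12·228 + (-6)·(-165) = 48051; w2·w2 = 75·75 + 12·12 + (-6)·(-6) = 5805
λ ≈ 48051/5805 = 8.2775

8.2775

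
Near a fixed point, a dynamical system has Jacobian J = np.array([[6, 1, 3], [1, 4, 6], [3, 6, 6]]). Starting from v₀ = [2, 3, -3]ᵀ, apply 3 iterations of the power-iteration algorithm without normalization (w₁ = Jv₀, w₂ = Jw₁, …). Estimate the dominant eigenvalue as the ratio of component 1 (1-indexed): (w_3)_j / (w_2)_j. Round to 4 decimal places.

8.3200

w1 = Jv₀ = (6·2 + 1·3 + 3·(-3); 1·2 + 4·3 + 6·(-3); 3·2 + 6·3 + 6·(-3)) = (6, -4, 6)
w2 = Jw1 = (6·6 + 1·(-4) + 3·6; 1·6 + 4·(-4) + 6·6; 3·6 + 6·(-4) + 6·6) = (50, 26, 30)
w3 = Jw2 = (416, 334, 486)
Ratio at component: 416 / 50 = 8.3200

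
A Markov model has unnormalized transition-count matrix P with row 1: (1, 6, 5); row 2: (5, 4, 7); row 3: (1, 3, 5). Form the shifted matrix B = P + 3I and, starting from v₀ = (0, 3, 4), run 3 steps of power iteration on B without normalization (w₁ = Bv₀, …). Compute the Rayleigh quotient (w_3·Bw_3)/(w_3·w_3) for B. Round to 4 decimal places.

μ ≈ 14.9689

B = P + 3I has rows (4, 6, 5); (5, 7, 7); (1, 3, 8)
w1 = Bv₀ = (4·0 + 6·3 + 5·4; 5·0 + 7·3 + 7·4; 1·0 + 3·3 + 8·4) = (38, 49, 41)
w2 = Bw1 = (4·38 + 6·49 + 5·41; 5·38 + 7·49 + 7·41; 1·38 + 3·49 + 8·41) = (651, 820, 513)
w3 = Bw2 = (10089, 12586, 7215)
Bw3 = (151947, 189052, 105567)
w3·Bw3 = 4674067660; w3·w3 = 312251542; μ ≈ 4674067660/312251542 = 14.9689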